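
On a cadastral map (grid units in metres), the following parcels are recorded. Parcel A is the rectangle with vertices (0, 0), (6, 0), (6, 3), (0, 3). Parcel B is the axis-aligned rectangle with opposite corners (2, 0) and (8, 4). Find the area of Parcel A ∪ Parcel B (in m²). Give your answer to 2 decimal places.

By inclusion–exclusion:
Individual areas: |Parcel A| = 18, |Parcel B| = 24.
|Parcel A∩Parcel B|: x∈[2,6], y∈[0,3] → 4·3 = 12.
|Parcel A ∪ Parcel B| = 42 − 12 = 30.00.

30.00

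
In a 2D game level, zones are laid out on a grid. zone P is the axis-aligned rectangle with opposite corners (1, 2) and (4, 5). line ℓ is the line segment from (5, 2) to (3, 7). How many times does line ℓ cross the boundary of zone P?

2

The segment meets the boundary at (3.8,5), (4,4.5).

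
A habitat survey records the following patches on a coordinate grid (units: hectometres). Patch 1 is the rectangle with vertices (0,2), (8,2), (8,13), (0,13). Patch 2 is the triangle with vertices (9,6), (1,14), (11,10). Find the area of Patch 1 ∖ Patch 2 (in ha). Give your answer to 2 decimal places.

74.05

|Patch 1| = 88, |Patch 1∩Patch 2| = 13.95.
|Patch 1 ∖ Patch 2| = |Patch 1| − |Patch 1∩Patch 2| = 88 − 13.95 = 74.05.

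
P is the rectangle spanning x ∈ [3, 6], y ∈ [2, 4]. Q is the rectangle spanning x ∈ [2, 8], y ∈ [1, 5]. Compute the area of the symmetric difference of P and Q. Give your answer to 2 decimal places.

|P∩Q|: x∈[3,6], y∈[2,4] → 3·2 = 6.
|P △ Q| = |P| + |Q| − 2·|P∩Q| = 6 + 24 − 12 = 18.00.

18.00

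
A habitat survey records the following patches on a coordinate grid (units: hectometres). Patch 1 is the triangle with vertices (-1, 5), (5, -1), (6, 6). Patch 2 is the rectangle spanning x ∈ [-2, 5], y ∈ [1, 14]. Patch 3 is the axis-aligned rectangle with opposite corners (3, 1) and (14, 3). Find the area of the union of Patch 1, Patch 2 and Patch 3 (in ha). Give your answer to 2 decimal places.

113.57

By inclusion–exclusion:
Individual areas: |Patch 1| = 24, |Patch 2| = 91, |Patch 3| = 22.
|Patch 1∩Patch 2| = 18.5714.
|Patch 1∩Patch 3| = 4.8571.
|Patch 2∩Patch 3|: x∈[3,5], y∈[1,3] → 2·2 = 4.
|Patch 1∩Patch 2∩Patch 3| = 4.
|Patch 1 ∪ Patch 2 ∪ Patch 3| = 137 − 27.4286 + 4 = 113.57.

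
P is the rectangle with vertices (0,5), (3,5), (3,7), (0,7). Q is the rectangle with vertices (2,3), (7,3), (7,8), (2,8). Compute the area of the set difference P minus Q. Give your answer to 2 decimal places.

|P∩Q|: x∈[2,3], y∈[5,7] → 1·2 = 2.
|P| = 6.
|P ∖ Q| = |P| − |P∩Q| = 6 − 2 = 4.00.

4.00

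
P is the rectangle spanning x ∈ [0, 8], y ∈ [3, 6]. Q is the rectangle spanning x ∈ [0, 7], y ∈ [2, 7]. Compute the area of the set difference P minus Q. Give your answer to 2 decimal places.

3.00

|P∩Q|: x∈[0,7], y∈[3,6] → 7·3 = 21.
|P| = 24.
|P ∖ Q| = |P| − |P∩Q| = 24 − 21 = 3.00.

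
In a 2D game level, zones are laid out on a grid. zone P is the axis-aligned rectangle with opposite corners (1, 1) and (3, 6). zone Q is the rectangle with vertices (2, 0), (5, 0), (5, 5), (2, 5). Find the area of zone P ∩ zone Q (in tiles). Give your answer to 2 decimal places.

4.00

|zone P∩zone Q|: x∈[2,3], y∈[1,5] → 1·4 = 4.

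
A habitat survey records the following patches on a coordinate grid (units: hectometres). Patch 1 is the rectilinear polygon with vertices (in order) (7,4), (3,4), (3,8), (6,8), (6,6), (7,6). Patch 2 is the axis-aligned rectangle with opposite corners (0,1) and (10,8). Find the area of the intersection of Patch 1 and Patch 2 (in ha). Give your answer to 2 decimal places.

14.00

The intersection is the polygon with vertices (3,4), (3,8), (6,8), (6,6), (7,6), (7,4).
By the shoelace formula its area is 14.00.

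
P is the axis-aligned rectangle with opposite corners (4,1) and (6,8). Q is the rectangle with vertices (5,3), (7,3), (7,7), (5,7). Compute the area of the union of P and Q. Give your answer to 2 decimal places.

18.00

By inclusion–exclusion:
Individual areas: |P| = 14, |Q| = 8.
|P∩Q|: x∈[5,6], y∈[3,7] → 1·4 = 4.
|P ∪ Q| = 22 − 4 = 18.00.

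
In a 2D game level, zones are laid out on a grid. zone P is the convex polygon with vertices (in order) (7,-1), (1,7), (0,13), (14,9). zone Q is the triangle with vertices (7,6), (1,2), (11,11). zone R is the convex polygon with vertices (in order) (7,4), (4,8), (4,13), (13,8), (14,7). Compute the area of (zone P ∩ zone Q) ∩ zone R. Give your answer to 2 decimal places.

4.15

The region (zone P ∩ zone Q) ∩ zone R is the polygon with vertices (9.702,9.832), (9.954,9.692), (7,6), (6,5.333), (5.478,6.03).
By the shoelace formula its area is 4.15.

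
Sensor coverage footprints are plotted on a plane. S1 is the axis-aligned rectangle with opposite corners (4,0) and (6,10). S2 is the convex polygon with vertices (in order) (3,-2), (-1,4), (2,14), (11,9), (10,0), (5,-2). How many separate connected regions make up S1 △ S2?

S1 △ S2 is a single connected region.

1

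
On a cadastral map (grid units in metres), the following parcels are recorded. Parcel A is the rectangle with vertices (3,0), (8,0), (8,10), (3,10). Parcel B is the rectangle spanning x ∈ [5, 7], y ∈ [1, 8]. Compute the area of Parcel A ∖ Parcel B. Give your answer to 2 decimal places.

|Parcel A∩Parcel B|: x∈[5,7], y∈[1,8] → 2·7 = 14.
|Parcel A| = 50.
|Parcel A ∖ Parcel B| = |Parcel A| − |Parcel A∩Parcel B| = 50 − 14 = 36.00.

36.00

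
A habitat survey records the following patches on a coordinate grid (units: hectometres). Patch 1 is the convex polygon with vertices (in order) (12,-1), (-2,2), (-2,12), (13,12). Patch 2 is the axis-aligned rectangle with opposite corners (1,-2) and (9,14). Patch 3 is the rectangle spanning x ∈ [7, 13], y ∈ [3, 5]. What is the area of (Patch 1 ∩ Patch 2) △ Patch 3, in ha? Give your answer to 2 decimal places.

|Patch 1 ∩ Patch 2| = 92.
|(Patch 1 ∩ Patch 2) ∩ Patch 3| = 4.
|(Patch 1 ∩ Patch 2) △ Patch 3| = 92 + 12 − 8 = 96.00.

96.00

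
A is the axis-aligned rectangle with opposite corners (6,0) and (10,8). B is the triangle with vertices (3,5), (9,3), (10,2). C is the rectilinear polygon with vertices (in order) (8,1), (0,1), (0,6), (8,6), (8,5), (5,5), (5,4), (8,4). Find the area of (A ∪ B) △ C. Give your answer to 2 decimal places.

52.86

|A ∪ B| = 32.4286.
|(A ∪ B) ∩ C| = 8.2857.
|(A ∪ B) △ C| = 32.4286 + 37 − 16.5714 = 52.86.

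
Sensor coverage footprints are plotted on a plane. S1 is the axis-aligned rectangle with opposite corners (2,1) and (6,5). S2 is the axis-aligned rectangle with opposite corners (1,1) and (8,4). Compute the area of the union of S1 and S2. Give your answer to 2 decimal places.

By inclusion–exclusion:
Individual areas: |S1| = 16, |S2| = 21.
|S1∩S2|: x∈[2,6], y∈[1,4] → 4·3 = 12.
|S1 ∪ S2| = 37 − 12 = 25.00.

25.00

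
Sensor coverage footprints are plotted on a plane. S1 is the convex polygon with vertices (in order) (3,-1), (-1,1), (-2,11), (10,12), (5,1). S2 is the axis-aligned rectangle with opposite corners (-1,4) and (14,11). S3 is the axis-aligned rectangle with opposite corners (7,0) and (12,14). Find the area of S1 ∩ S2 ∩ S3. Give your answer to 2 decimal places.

The intersection is the polygon with vertices (9.546,11), (7,5.4), (7,11).
By the shoelace formula its area is 7.13.

7.13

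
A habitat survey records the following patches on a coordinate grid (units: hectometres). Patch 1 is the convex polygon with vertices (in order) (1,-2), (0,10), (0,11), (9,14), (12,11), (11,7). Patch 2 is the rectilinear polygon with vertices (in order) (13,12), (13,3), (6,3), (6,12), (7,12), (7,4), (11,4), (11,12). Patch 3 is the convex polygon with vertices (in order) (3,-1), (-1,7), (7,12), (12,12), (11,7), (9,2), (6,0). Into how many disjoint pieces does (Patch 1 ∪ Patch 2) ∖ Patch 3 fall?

(Patch 1 ∪ Patch 2) ∖ Patch 3 splits into 3 disjoint pieces (area 21.5891, area 16.9, area 5.5603).

3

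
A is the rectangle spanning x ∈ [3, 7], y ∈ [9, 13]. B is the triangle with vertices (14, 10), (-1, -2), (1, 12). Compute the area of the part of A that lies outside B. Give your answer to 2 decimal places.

6.46

|A| = 16, |A∩B| = 9.5385.
|A ∖ B| = |A| − |A∩B| = 16 − 9.5385 = 6.46.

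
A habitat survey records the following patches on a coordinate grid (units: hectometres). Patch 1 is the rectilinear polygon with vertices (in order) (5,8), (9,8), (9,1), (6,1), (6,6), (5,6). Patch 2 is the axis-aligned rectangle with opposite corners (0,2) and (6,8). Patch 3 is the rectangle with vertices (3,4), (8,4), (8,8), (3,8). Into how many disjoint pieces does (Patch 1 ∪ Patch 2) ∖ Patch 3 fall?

1

(Patch 1 ∪ Patch 2) ∖ Patch 3 is a single connected region.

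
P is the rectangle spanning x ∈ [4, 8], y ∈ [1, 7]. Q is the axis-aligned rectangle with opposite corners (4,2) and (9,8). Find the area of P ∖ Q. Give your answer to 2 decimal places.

4.00

|P∩Q|: x∈[4,8], y∈[2,7] → 4·5 = 20.
|P| = 24.
|P ∖ Q| = |P| − |P∩Q| = 24 − 20 = 4.00.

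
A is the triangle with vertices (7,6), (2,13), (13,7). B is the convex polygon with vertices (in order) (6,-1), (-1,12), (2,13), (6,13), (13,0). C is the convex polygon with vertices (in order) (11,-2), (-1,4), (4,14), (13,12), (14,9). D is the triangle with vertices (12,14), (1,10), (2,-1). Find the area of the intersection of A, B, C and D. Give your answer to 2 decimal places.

11.71

The intersection is the polygon with vertices (8.383,8.575), (6.828,6.241), (3.495,10.907), (4.9,11.418), (7.663,9.911).
By the shoelace formula its area is 11.71.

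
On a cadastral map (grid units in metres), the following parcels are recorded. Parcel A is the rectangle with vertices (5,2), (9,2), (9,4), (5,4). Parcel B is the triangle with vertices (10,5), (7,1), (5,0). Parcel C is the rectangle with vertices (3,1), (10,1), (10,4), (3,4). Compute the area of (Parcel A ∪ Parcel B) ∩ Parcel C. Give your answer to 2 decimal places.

8.92

|Parcel A ∪ Parcel B| = 9.5417.
|(Parcel A ∪ Parcel B) ∩ Parcel C| = 8.92.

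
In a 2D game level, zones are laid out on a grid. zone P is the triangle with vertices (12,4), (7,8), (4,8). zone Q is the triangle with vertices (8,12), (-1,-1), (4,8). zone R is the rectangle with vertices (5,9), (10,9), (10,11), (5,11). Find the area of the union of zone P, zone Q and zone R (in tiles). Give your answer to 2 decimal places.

22.49

By inclusion–exclusion:
Individual areas: |zone P| = 6, |zone Q| = 8, |zone R| = 10.
|zone P∩zone Q| = 0.2813.
|zone P∩zone R| = 0.
|zone Q∩zone R| = 1.2308.
|zone P∩zone Q∩zone R| = 0.
|zone P ∪ zone Q ∪ zone R| = 24 − 1.5121 + 0 = 22.49.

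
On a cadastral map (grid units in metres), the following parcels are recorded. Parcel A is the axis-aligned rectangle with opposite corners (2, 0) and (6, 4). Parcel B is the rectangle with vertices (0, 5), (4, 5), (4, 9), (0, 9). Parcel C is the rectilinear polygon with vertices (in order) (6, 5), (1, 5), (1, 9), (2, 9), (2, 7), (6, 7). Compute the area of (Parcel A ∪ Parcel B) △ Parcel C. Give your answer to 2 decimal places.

|Parcel A ∪ Parcel B| = 32.
|(Parcel A ∪ Parcel B) ∩ Parcel C| = 8.
|(Parcel A ∪ Parcel B) △ Parcel C| = 32 + 12 − 16 = 28.00.

28.00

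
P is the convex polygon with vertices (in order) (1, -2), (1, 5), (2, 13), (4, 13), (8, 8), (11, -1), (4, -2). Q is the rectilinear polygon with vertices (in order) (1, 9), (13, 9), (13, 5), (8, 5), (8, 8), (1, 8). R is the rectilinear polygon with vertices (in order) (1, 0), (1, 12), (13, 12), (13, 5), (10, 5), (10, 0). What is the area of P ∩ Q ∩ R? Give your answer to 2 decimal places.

7.66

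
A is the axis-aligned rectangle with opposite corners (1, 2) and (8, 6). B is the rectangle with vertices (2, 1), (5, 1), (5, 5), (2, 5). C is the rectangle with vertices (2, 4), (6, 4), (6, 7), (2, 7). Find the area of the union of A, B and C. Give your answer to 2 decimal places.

35.00

By inclusion–exclusion:
Individual areas: |A| = 28, |B| = 12, |C| = 12.
|A∩B|: x∈[2,5], y∈[2,5] → 3·3 = 9.
|A∩C|: x∈[2,6], y∈[4,6] → 4·2 = 8.
|B∩C|: x∈[2,5], y∈[4,5] → 3·1 = 3.
|A∩B∩C| = 3.
|A ∪ B ∪ C| = 52 − 20 + 3 = 35.00.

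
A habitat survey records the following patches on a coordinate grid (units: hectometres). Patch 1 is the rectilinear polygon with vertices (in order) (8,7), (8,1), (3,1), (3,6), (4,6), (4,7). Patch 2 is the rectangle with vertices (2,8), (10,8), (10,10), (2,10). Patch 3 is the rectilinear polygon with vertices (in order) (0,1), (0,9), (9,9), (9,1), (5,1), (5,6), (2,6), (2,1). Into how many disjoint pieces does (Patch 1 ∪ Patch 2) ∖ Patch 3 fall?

2

(Patch 1 ∪ Patch 2) ∖ Patch 3 splits into 2 disjoint pieces (area 10, area 9).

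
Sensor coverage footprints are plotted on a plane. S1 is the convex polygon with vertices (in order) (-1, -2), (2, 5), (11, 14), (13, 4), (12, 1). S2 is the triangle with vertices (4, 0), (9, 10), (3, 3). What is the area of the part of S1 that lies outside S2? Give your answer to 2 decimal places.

|S1| = 112, |S1∩S2| = 12.5.
|S1 ∖ S2| = |S1| − |S1∩S2| = 112 − 12.5 = 99.50.

99.50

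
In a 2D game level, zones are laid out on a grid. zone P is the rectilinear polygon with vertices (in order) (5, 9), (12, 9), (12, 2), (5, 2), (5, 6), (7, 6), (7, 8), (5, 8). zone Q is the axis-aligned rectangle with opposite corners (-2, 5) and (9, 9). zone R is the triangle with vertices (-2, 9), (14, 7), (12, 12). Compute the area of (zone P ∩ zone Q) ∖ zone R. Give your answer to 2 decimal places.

7.56

|zone P ∩ zone Q| = 12.
|(zone P ∩ zone Q) ∩ zone R| = 4.4375.
|(zone P ∩ zone Q) ∖ zone R| = 12 − 4.4375 = 7.56.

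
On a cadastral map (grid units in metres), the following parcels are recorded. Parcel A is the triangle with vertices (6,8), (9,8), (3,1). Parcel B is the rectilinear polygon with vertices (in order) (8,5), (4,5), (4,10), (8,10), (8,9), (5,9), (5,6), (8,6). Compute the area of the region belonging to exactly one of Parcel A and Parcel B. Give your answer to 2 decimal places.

|Parcel A| = 10.5, |Parcel B| = 11, |Parcel A∩Parcel B| = 1.9286.
|Parcel A △ Parcel B| = |Parcel A| + |Parcel B| − 2·|Parcel A∩Parcel B| = 10.5 + 11 − 3.8571 = 17.64.

17.64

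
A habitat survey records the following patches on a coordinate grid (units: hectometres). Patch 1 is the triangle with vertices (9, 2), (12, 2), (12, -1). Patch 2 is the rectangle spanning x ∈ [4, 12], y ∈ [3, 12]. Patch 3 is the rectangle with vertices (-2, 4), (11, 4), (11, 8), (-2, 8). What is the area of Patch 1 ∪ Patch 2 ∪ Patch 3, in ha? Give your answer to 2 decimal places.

By inclusion–exclusion:
Individual areas: |Patch 1| = 4.5, |Patch 2| = 72, |Patch 3| = 52.
|Patch 1∩Patch 2| = 0.
|Patch 1∩Patch 3| = 0.
|Patch 2∩Patch 3|: x∈[4,11], y∈[4,8] → 7·4 = 28.
|Patch 1∩Patch 2∩Patch 3| = 0.
|Patch 1 ∪ Patch 2 ∪ Patch 3| = 128.5 − 28 + 0 = 100.50.

100.50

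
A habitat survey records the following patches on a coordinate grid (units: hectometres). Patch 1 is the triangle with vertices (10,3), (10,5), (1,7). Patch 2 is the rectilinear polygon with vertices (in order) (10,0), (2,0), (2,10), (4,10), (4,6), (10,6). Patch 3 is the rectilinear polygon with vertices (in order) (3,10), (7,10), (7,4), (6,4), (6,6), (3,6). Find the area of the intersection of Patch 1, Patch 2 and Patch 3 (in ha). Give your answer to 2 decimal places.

1.65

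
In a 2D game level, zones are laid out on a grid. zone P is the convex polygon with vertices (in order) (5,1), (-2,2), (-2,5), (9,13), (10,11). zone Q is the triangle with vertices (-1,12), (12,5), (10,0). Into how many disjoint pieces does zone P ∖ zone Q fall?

2

zone P ∖ zone Q splits into 2 disjoint pieces (area 39.6167, area 16.9826).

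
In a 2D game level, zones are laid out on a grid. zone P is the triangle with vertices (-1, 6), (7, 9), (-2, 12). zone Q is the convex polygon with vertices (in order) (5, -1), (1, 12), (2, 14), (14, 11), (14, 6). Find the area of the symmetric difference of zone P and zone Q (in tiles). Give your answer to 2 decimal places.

|zone P| = 25.5, |zone Q| = 118.5, |zone P∩zone Q| = 9.1197.
|zone P △ zone Q| = |zone P| + |zone Q| − 2·|zone P∩zone Q| = 25.5 + 118.5 − 18.2394 = 125.76.

125.76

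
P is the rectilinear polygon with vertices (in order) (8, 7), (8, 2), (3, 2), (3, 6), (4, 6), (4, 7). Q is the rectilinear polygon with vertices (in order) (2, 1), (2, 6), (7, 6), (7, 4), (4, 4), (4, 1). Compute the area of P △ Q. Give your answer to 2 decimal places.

|P| = 24, |Q| = 16, |P∩Q| = 10.
|P △ Q| = |P| + |Q| − 2·|P∩Q| = 24 + 16 − 20 = 20.00.

20.00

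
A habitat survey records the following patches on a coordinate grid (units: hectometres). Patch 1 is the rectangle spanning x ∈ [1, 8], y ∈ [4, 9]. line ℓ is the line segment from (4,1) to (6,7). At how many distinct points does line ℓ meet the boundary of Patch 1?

1

The segment meets the boundary at (5,4).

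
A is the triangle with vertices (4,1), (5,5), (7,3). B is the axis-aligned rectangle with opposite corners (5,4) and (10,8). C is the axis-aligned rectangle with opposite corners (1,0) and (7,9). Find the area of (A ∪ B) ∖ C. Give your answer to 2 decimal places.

|A ∪ B| = 24.5.
|(A ∪ B) ∩ C| = 12.5.
|(A ∪ B) ∖ C| = 24.5 − 12.5 = 12.00.

12.00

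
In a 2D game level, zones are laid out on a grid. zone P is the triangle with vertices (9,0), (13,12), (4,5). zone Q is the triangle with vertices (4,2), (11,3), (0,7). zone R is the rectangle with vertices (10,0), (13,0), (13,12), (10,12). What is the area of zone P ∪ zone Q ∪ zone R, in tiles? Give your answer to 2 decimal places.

By inclusion–exclusion:
Individual areas: |zone P| = 40, |zone Q| = 19.5, |zone R| = 36.
|zone P∩zone Q| = 8.1041.
|zone P∩zone R| = 10.
|zone Q∩zone R| = 0.2532.
|zone P∩zone Q∩zone R| = 0.0197.
|zone P ∪ zone Q ∪ zone R| = 95.5 − 18.3573 + 0.0197 = 77.16.

77.16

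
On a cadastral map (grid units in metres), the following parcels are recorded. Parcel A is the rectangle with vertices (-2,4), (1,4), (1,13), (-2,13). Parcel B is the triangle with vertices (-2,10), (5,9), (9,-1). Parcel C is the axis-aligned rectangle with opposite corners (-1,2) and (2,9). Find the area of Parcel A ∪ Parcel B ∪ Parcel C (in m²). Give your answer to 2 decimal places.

By inclusion–exclusion:
Individual areas: |Parcel A| = 27, |Parcel B| = 33, |Parcel C| = 21.
|Parcel A∩Parcel B| = 3.8571.
|Parcel A∩Parcel C|: x∈[-1,1], y∈[4,9] → 2·5 = 10.
|Parcel B∩Parcel C| = 4.5.
|Parcel A∩Parcel B∩Parcel C| = 2.
|Parcel A ∪ Parcel B ∪ Parcel C| = 81 − 18.3571 + 2 = 64.64.

64.64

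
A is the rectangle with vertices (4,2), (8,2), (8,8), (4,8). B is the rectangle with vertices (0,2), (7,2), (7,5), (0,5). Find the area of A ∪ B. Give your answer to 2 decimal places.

36.00

By inclusion–exclusion:
Individual areas: |A| = 24, |B| = 21.
|A∩B|: x∈[4,7], y∈[2,5] → 3·3 = 9.
|A ∪ B| = 45 − 9 = 36.00.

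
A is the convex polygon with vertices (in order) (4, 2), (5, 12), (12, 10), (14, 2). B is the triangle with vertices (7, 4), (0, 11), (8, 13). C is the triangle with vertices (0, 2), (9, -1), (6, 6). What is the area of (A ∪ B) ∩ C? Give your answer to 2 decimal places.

The region (A ∪ B) ∩ C is the polygon with vertices (4,2), (4.286,4.857), (6,6), (7.714,2).
By the shoelace formula its area is 9.71.

9.71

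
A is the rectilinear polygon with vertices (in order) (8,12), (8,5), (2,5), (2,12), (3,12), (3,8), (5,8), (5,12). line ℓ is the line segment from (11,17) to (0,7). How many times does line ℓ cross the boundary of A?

4

The segment meets the boundary at (2,8.818), (3,9.727), (5,11.545), (5.5,12).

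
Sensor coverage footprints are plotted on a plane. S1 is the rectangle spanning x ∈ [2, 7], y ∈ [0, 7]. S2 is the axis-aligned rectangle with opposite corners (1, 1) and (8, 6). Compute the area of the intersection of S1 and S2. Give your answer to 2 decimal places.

25.00

|S1∩S2|: x∈[2,7], y∈[1,6] → 5·5 = 25.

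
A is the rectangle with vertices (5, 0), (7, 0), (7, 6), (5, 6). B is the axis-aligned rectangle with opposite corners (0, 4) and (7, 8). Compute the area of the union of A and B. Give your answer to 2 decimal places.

By inclusion–exclusion:
Individual areas: |A| = 12, |B| = 28.
|A∩B|: x∈[5,7], y∈[4,6] → 2·2 = 4.
|A ∪ B| = 40 − 4 = 36.00.

36.00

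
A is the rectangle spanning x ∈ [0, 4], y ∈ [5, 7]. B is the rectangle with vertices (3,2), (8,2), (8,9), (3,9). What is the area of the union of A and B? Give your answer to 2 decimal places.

By inclusion–exclusion:
Individual areas: |A| = 8, |B| = 35.
|A∩B|: x∈[3,4], y∈[5,7] → 1·2 = 2.
|A ∪ B| = 43 − 2 = 41.00.

41.00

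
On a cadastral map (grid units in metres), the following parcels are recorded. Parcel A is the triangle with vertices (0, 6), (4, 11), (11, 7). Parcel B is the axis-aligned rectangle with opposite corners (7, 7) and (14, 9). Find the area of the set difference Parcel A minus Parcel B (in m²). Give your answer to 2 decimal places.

|Parcel A| = 25.5, |Parcel A∩Parcel B| = 4.5.
|Parcel A ∖ Parcel B| = |Parcel A| − |Parcel A∩Parcel B| = 25.5 − 4.5 = 21.00.

21.00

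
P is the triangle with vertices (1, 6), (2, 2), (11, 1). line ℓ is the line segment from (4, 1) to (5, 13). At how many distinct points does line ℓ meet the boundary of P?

2

The segment meets the boundary at (4.28,4.36), (4.064,1.771).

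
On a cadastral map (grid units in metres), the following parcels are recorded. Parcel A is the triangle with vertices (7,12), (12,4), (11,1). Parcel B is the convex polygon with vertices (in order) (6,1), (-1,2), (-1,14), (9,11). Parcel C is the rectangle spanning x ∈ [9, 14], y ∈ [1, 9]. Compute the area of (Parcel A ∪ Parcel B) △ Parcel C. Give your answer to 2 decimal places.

128.50

|Parcel A ∪ Parcel B| = 106.9027.
|(Parcel A ∪ Parcel B) ∩ Parcel C| = 9.2.
|(Parcel A ∪ Parcel B) △ Parcel C| = 106.9027 + 40 − 18.4 = 128.50.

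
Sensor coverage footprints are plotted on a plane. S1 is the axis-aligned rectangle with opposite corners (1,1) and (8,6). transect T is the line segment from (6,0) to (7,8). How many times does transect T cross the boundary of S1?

The segment meets the boundary at (6.75,6), (6.125,1).

2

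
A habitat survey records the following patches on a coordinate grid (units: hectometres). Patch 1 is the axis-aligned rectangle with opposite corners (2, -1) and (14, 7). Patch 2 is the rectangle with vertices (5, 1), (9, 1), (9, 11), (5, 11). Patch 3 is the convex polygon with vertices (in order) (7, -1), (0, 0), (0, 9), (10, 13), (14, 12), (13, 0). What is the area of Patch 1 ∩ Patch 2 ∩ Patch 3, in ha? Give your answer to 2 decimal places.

The intersection is the polygon with vertices (9,1), (5,1), (5,7), (9,7).
By the shoelace formula its area is 24.00.

24.00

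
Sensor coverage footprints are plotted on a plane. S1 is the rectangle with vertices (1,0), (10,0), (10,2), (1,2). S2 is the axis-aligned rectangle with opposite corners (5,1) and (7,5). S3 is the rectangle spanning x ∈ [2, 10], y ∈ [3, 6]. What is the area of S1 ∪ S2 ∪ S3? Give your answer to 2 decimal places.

44.00

By inclusion–exclusion:
Individual areas: |S1| = 18, |S2| = 8, |S3| = 24.
|S1∩S2|: x∈[5,7], y∈[1,2] → 2·1 = 2.
|S1∩S3| = 0 (no overlap).
|S2∩S3|: x∈[5,7], y∈[3,5] → 2·2 = 4.
|S1∩S2∩S3| = 0.
|S1 ∪ S2 ∪ S3| = 50 − 6 + 0 = 44.00.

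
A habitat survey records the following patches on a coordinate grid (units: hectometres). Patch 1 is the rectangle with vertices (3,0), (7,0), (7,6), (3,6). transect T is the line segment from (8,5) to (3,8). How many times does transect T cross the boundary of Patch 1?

The segment meets the boundary at (6.333,6), (7,5.6).

2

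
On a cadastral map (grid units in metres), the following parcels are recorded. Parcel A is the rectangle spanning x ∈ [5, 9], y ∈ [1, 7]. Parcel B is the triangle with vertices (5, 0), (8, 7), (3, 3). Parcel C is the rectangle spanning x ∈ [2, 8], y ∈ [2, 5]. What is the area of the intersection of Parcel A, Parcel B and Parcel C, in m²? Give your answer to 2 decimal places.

4.40

The intersection is the polygon with vertices (5,4.6), (5.5,5), (7.143,5), (5.857,2), (5,2).
By the shoelace formula its area is 4.40.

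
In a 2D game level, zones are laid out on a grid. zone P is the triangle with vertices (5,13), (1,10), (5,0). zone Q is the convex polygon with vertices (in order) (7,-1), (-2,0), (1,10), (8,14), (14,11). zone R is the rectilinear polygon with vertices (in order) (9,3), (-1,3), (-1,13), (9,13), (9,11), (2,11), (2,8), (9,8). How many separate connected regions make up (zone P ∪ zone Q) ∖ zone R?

1

(zone P ∪ zone Q) ∖ zone R is a single connected region.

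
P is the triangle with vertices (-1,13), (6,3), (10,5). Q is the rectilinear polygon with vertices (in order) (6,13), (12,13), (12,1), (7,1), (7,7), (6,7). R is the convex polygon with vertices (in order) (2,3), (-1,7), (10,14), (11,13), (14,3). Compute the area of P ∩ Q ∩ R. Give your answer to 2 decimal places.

6.07

The intersection is the polygon with vertices (7,3.5), (7,7), (6,7), (6,7.909), (10,5).
By the shoelace formula its area is 6.07.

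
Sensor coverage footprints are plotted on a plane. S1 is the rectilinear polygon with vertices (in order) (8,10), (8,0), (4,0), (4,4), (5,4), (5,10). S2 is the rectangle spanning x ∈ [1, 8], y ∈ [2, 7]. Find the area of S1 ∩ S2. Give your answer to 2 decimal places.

The intersection is the polygon with vertices (8,2), (4,2), (4,4), (5,4), (5,7), (8,7).
By the shoelace formula its area is 17.00.

17.00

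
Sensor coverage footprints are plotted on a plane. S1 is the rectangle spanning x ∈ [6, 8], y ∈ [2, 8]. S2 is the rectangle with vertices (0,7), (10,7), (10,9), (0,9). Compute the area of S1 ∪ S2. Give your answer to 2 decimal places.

30.00

By inclusion–exclusion:
Individual areas: |S1| = 12, |S2| = 20.
|S1∩S2|: x∈[6,8], y∈[7,8] → 2·1 = 2.
|S1 ∪ S2| = 32 − 2 = 30.00.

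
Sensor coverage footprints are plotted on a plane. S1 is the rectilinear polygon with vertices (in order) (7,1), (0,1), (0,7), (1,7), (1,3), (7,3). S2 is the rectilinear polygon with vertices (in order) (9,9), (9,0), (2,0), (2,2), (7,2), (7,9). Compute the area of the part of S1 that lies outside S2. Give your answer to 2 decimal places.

13.00

|S1| = 18, |S1∩S2| = 5.
|S1 ∖ S2| = |S1| − |S1∩S2| = 18 − 5 = 13.00.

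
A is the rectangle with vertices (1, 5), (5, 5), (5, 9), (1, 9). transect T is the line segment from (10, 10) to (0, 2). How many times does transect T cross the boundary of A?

2

The segment meets the boundary at (3.75,5), (5,6).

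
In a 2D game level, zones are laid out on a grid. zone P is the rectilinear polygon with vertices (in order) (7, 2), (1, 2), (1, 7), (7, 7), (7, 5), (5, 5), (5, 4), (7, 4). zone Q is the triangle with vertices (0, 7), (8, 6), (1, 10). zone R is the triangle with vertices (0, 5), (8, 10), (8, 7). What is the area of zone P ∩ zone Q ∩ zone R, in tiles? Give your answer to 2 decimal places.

The intersection is the polygon with vertices (6.25,7), (6.783,6.696), (5.333,6.333), (2.667,6.667), (3.2,7).
By the shoelace formula its area is 1.87.

1.87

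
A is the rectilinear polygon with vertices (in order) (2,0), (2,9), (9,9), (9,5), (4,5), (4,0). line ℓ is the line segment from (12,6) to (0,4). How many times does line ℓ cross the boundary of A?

The segment meets the boundary at (2,4.333), (6,5), (4,4.667), (9,5.5).

4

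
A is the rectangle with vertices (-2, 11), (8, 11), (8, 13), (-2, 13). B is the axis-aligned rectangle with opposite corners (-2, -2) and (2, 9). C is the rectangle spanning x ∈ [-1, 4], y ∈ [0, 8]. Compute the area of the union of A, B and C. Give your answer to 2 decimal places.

80.00

By inclusion–exclusion:
Individual areas: |A| = 20, |B| = 44, |C| = 40.
|A∩B| = 0 (no overlap).
|A∩C| = 0 (no overlap).
|B∩C|: x∈[-1,2], y∈[0,8] → 3·8 = 24.
|A∩B∩C| = 0.
|A ∪ B ∪ C| = 104 − 24 + 0 = 80.00.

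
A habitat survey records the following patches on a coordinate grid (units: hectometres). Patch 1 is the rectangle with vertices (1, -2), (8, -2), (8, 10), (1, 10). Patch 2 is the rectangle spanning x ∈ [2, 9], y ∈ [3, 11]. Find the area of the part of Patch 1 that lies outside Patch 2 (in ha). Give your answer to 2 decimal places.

|Patch 1∩Patch 2|: x∈[2,8], y∈[3,10] → 6·7 = 42.
|Patch 1| = 84.
|Patch 1 ∖ Patch 2| = |Patch 1| − |Patch 1∩Patch 2| = 84 − 42 = 42.00.

42.00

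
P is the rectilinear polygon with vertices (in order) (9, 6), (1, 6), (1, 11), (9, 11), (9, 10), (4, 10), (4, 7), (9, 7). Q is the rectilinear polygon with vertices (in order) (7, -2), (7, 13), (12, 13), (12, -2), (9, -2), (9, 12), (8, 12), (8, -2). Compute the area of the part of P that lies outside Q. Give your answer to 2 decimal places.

|P| = 25, |P∩Q| = 2.
|P ∖ Q| = |P| − |P∩Q| = 25 − 2 = 23.00.

23.00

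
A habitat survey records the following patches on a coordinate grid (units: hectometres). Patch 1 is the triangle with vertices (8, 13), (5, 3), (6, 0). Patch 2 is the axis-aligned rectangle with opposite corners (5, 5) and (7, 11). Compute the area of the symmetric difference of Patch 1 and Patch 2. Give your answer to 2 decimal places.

|Patch 1| = 9.5, |Patch 2| = 12, |Patch 1∩Patch 2| = 3.0936.
|Patch 1 △ Patch 2| = |Patch 1| + |Patch 2| − 2·|Patch 1∩Patch 2| = 9.5 + 12 − 6.1872 = 15.31.

15.31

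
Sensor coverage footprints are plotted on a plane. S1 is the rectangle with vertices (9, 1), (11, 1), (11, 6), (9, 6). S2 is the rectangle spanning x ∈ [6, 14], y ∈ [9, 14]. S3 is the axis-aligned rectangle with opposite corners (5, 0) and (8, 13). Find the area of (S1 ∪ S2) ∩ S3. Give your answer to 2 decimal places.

The region (S1 ∪ S2) ∩ S3 is the polygon with vertices (6,9), (6,13), (8,13), (8,9).
By the shoelace formula its area is 8.00.

8.00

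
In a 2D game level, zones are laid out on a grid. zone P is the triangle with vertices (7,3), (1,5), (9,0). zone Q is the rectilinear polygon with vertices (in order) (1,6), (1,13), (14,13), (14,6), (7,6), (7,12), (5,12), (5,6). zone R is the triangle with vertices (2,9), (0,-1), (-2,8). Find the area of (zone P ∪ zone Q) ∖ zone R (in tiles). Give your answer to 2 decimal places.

84.02

|zone P ∪ zone Q| = 86.
|(zone P ∪ zone Q) ∩ zone R| = 1.9799.
|(zone P ∪ zone Q) ∖ zone R| = 86 − 1.9799 = 84.02.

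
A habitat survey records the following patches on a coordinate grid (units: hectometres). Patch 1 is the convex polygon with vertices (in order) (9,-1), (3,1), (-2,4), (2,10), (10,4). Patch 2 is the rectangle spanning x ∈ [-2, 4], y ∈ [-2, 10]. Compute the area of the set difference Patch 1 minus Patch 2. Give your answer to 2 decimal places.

|Patch 1| = 70, |Patch 1∩Patch 2| = 33.1667.
|Patch 1 ∖ Patch 2| = |Patch 1| − |Patch 1∩Patch 2| = 70 − 33.1667 = 36.83.

36.83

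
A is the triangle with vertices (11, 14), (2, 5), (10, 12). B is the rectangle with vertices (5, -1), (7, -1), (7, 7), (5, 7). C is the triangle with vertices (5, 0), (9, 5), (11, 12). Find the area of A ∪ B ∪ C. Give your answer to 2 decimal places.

By inclusion–exclusion:
Individual areas: |A| = 4.5, |B| = 16, |C| = 9.
|A∩B| = 0.
|A∩C| = 0.
|B∩C| = 1.5.
|A∩B∩C| = 0.
|A ∪ B ∪ C| = 29.5 − 1.5 + 0 = 28.00.

28.00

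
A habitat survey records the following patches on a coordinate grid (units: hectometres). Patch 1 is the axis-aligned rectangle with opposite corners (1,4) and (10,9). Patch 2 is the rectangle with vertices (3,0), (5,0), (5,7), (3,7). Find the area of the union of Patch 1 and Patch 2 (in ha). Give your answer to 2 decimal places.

By inclusion–exclusion:
Individual areas: |Patch 1| = 45, |Patch 2| = 14.
|Patch 1∩Patch 2|: x∈[3,5], y∈[4,7] → 2·3 = 6.
|Patch 1 ∪ Patch 2| = 59 − 6 = 53.00.

53.00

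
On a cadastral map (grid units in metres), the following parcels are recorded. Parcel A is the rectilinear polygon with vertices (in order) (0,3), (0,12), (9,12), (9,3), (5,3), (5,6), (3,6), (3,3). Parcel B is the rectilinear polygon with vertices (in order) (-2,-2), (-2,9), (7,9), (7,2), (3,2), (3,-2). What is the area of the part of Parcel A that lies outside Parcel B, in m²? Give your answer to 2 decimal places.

|Parcel A| = 75, |Parcel A∩Parcel B| = 36.
|Parcel A ∖ Parcel B| = |Parcel A| − |Parcel A∩Parcel B| = 75 − 36 = 39.00.

39.00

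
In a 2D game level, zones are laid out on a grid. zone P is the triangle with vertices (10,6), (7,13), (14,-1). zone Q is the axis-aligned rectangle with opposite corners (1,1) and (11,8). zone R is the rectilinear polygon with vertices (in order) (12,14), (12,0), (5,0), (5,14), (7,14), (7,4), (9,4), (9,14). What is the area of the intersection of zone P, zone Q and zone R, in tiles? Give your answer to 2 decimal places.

1.48

The intersection is the polygon with vertices (9.5,8), (11,5), (11,4.25), (10,6), (9.143,8).
By the shoelace formula its area is 1.48.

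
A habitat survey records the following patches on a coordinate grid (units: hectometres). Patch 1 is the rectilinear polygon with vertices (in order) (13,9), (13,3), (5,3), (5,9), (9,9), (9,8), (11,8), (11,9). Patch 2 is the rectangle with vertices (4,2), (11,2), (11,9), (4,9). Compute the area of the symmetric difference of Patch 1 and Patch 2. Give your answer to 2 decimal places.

27.00

|Patch 1| = 46, |Patch 2| = 49, |Patch 1∩Patch 2| = 34.
|Patch 1 △ Patch 2| = |Patch 1| + |Patch 2| − 2·|Patch 1∩Patch 2| = 46 + 49 − 68 = 27.00.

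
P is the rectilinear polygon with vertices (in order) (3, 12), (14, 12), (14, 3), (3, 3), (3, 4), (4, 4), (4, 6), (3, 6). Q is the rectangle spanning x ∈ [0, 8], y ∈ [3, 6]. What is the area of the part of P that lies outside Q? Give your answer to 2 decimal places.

|P| = 97, |P∩Q| = 13.
|P ∖ Q| = |P| − |P∩Q| = 97 − 13 = 84.00.

84.00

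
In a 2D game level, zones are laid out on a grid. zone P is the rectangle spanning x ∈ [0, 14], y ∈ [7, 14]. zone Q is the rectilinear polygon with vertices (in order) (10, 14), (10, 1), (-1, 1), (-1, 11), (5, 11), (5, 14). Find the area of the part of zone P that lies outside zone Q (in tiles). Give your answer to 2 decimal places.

43.00

|zone P| = 98, |zone P∩zone Q| = 55.
|zone P ∖ zone Q| = |zone P| − |zone P∩zone Q| = 98 − 55 = 43.00.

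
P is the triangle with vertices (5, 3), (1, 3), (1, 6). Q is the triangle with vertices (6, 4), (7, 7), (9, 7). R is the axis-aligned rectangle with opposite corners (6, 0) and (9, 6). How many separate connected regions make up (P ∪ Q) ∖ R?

(P ∪ Q) ∖ R splits into 2 disjoint pieces (area 6, area 1.6667).

2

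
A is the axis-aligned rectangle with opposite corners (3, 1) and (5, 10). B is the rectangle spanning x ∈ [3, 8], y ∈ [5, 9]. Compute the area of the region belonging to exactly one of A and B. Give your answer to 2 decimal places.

22.00

|A∩B|: x∈[3,5], y∈[5,9] → 2·4 = 8.
|A △ B| = |A| + |B| − 2·|A∩B| = 18 + 20 − 16 = 22.00.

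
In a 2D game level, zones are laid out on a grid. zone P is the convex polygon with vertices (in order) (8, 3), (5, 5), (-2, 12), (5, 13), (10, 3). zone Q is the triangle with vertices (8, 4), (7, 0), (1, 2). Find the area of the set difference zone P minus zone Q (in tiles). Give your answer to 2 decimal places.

49.58

|zone P| = 50, |zone P∩zone Q| = 0.4179.
|zone P ∖ zone Q| = |zone P| − |zone P∩zone Q| = 50 − 0.4179 = 49.58.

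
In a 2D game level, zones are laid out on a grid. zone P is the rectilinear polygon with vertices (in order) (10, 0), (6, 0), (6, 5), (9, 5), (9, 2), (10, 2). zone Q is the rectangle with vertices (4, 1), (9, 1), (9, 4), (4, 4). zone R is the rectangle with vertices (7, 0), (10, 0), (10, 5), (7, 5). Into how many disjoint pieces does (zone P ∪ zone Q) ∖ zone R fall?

1

(zone P ∪ zone Q) ∖ zone R is a single connected region.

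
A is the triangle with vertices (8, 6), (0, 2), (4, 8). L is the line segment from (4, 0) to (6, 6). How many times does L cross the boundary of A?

1

The segment meets the boundary at (5.6,4.8).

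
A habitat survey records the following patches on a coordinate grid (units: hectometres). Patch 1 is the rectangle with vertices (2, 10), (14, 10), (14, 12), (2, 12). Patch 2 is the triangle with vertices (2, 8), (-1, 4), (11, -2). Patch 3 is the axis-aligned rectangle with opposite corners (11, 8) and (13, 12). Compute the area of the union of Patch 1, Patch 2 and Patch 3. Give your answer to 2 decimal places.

61.00

By inclusion–exclusion:
Individual areas: |Patch 1| = 24, |Patch 2| = 33, |Patch 3| = 8.
|Patch 1∩Patch 2| = 0.
|Patch 1∩Patch 3|: x∈[11,13], y∈[10,12] → 2·2 = 4.
|Patch 2∩Patch 3| = 0.
|Patch 1∩Patch 2∩Patch 3| = 0.
|Patch 1 ∪ Patch 2 ∪ Patch 3| = 65 − 4 + 0 = 61.00.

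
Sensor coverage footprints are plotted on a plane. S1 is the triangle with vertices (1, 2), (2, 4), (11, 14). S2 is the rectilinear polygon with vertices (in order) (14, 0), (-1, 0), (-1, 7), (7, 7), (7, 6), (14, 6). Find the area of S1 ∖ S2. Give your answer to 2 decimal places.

|S1| = 4, |S1∩S2| = 2.3667.
|S1 ∖ S2| = |S1| − |S1∩S2| = 4 − 2.3667 = 1.63.

1.63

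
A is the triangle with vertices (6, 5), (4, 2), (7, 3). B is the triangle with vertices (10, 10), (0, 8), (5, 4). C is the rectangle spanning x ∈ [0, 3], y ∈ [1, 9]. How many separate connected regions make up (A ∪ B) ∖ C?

2

(A ∪ B) ∖ C splits into 2 disjoint pieces (area 3.5, area 20.5).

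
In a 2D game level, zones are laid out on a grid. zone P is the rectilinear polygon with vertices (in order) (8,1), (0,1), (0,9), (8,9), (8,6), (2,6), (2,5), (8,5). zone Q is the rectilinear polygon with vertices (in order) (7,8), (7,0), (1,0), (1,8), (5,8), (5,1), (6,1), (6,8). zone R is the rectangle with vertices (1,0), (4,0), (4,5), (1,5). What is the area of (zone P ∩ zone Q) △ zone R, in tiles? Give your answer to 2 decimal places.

|zone P ∩ zone Q| = 31.
|(zone P ∩ zone Q) ∩ zone R| = 12.
|(zone P ∩ zone Q) △ zone R| = 31 + 15 − 24 = 22.00.

22.00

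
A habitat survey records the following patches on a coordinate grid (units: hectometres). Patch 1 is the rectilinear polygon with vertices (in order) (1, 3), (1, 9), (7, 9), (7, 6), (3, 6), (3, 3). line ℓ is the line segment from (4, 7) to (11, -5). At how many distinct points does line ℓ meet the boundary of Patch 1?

The segment meets the boundary at (4.583,6).

1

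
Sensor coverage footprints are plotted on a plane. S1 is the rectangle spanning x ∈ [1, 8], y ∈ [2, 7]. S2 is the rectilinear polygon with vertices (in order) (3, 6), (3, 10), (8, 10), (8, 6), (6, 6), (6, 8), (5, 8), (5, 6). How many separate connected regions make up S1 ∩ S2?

2

S1 ∩ S2 splits into 2 disjoint pieces (area 2, area 2).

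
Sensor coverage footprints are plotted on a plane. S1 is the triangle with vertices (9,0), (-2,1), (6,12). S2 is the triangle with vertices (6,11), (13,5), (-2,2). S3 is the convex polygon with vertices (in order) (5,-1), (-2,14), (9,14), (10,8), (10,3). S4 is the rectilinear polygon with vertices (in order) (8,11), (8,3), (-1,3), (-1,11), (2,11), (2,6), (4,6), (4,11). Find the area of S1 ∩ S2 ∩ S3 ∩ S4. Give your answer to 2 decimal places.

25.88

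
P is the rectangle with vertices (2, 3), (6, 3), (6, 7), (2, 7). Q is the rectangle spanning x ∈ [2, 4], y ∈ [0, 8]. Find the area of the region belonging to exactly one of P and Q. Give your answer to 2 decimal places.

|P∩Q|: x∈[2,4], y∈[3,7] → 2·4 = 8.
|P △ Q| = |P| + |Q| − 2·|P∩Q| = 16 + 16 − 16 = 16.00.

16.00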